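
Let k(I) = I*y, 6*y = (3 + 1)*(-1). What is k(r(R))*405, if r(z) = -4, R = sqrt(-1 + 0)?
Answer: 1080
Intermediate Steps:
y = -2/3 (y = ((3 + 1)*(-1))/6 = (4*(-1))/6 = (1/6)*(-4) = -2/3 ≈ -0.66667)
R = I (R = sqrt(-1) = I ≈ 1.0*I)
k(I) = -2*I/3 (k(I) = I*(-2/3) = -2*I/3)
k(r(R))*405 = -2/3*(-4)*405 = (8/3)*405 = 1080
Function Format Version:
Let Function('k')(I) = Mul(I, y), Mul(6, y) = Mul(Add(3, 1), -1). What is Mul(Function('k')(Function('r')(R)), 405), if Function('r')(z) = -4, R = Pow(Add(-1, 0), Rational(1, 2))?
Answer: 1080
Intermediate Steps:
y = Rational(-2, 3) (y = Mul(Rational(1, 6), Mul(Add(3, 1), -1)) = Mul(Rational(1, 6), Mul(4, -1)) = Mul(Rational(1, 6), -4) = Rational(-2, 3) ≈ -0.66667)
R = I (R = Pow(-1, Rational(1, 2)) = I ≈ Mul(1.0000, I))
Function('k')(I) = Mul(Rational(-2, 3), I) (Function('k')(I) = Mul(I, Rational(-2, 3)) = Mul(Rational(-2, 3), I))
Mul(Function('k')(Function('r')(R)), 405) = Mul(Mul(Rational(-2, 3), -4), 405) = Mul(Rational(8, 3), 405) = 1080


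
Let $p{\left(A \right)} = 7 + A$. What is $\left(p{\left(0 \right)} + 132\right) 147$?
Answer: $20433$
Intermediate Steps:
$\left(p{\left(0 \right)} + 132\right) 147 = \left(\left(7 + 0\right) + 132\right) 147 = \left(7 + 132\right) 147 = 139 \cdot 147 = 20433$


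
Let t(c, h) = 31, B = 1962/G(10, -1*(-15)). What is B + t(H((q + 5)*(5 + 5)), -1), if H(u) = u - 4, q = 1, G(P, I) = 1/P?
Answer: 19651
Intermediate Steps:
H(u) = -4 + u
B = 19620 (B = 1962/(1/10) = 1962/(⅒) = 1962*10 = 19620)
B + t(H((q + 5)*(5 + 5)), -1) = 19620 + 31 = 19651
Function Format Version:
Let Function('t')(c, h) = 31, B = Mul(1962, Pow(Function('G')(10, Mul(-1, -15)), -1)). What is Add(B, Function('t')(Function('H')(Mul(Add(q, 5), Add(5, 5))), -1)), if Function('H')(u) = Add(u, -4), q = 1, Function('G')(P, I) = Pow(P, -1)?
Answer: 19651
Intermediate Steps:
Function('H')(u) = Add(-4, u)
B = 19620 (B = Mul(1962, Pow(Pow(10, -1), -1)) = Mul(1962, Pow(Rational(1, 10), -1)) = Mul(1962, 10) = 19620)
Add(B, Function('t')(Function('H')(Mul(Add(q, 5), Add(5, 5))), -1)) = Add(19620, 31) = 19651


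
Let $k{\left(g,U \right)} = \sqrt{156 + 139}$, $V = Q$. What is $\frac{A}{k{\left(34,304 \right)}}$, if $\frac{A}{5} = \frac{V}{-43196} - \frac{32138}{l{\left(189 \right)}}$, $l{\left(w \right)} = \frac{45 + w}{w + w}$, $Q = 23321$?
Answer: $- \frac{29153197181 \sqrt{295}}{33131332} \approx -15113.0$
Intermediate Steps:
$l{\left(w \right)} = \frac{45 + w}{2 w}$
$V = 23321$
$A = - \frac{145765985905}{561548}$ ($A = 5 \left(\frac{23321}{-43196} - \frac{32138}{\frac{1}{2} \cdot \frac{1}{189} \left(45 + 189\right)}\right) = 5 \left(23321 \left(- \frac{1}{43196}\right) - \frac{32138}{\frac{1}{2} \cdot \frac{1}{189} \cdot 234}\right) = 5 \left(- \frac{23321}{43196} - \frac{32138}{\frac{13}{21}}\right) = 5 \left(- \frac{23321}{43196} - \frac{674898}{13}\right) = 5 \left(- \frac{29153197181}{561548}\right) = - \frac{145765985905}{561548} \approx -2.5958 \cdot 10^{5}$)
$k{\left(g,U \right)} = \sqrt{295}$
$\frac{A}{k{\left(34,304 \right)}} = - \frac{145765985905}{561548 \sqrt{295}} = - \frac{145765985905 \frac{\sqrt{295}}{295}}{561548} = - \frac{29153197181 \sqrt{295}}{33131332}$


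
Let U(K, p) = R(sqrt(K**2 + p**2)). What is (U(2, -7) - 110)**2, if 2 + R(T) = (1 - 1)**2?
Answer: 12544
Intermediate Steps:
R(T) = -2 (R(T) = -2 + (1 - 1)**2 = -2 + 0**2 = -2 + 0 = -2)
U(K, p) = -2
(U(2, -7) - 110)**2 = (-2 - 110)**2 = (-112)**2 = 12544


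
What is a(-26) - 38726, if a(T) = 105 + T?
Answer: -38647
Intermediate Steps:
a(-26) - 38726 = (105 - 26) - 38726 = 79 - 38726 = -38647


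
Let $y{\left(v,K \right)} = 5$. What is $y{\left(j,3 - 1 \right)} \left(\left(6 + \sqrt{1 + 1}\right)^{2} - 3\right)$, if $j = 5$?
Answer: $175 + 60 \sqrt{2} \approx 259.85$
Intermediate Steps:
$y{\left(j,3 - 1 \right)} \left(\left(6 + \sqrt{1 + 1}\right)^{2} - 3\right) = 5 \left(\left(6 + \sqrt{1 + 1}\right)^{2} - 3\right) = 5 \left(\left(6 + \sqrt{2}\right)^{2} - 3\right) = 5 \left(-3 + \left(6 + \sqrt{2}\right)^{2}\right) = -15 + 5 \left(6 + \sqrt{2}\right)^{2}$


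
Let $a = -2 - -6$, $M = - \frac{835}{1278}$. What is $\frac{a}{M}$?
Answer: $- \frac{5112}{835} \approx -6.1222$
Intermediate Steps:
$M = - \frac{835}{1278}$ ($M = \left(-835\right) \frac{1}{1278} = - \frac{835}{1278} \approx -0.65336$)
$a = 4$ ($a = -2 + 6 = 4$)
$\frac{a}{M} = \frac{1}{- \frac{835}{1278}} \cdot 4 = \left(- \frac{1278}{835}\right) 4 = - \frac{5112}{835}$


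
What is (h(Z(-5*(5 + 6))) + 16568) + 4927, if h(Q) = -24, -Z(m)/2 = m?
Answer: 21471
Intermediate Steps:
Z(m) = -2*m
(h(Z(-5*(5 + 6))) + 16568) + 4927 = (-24 + 16568) + 4927 = 16544 + 4927 = 21471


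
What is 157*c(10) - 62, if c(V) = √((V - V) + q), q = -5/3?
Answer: -62 + 157*I*√15/3 ≈ -62.0 + 202.69*I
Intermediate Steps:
q = -5/3 (q = -5*⅓ = -5/3 ≈ -1.6667)
c(V) = I*√15/3 (c(V) = √((V - V) - 5/3) = √(0 - 5/3) = √(-5/3) = I*√15/3)
157*c(10) - 62 = 157*(I*√15/3) - 62 = 157*I*√15/3 - 62 = -62 + 157*I*√15/3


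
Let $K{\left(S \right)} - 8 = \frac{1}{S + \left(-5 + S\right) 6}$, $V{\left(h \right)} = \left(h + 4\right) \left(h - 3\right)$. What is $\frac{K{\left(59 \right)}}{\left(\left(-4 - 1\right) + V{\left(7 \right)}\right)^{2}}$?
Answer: $\frac{3065}{582543} \approx 0.0052614$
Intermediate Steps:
$V{\left(h \right)} = \left(-3 + h\right) \left(4 + h\right)$ ($V{\left(h \right)} = \left(4 + h\right) \left(-3 + h\right) = \left(-3 + h\right) \left(4 + h\right)$)
$K{\left(S \right)} = 8 + \frac{1}{-30 + 7 S}$ ($K{\left(S \right)} = 8 + \frac{1}{S + \left(-5 + S\right) 6} = 8 + \frac{1}{S + \left(-30 + 6 S\right)} = 8 + \frac{1}{-30 + 7 S}$)
$\frac{K{\left(59 \right)}}{\left(\left(-4 - 1\right) + V{\left(7 \right)}\right)^{2}} = \frac{\frac{1}{-30 + 7 \cdot 59} \left(-239 + 56 \cdot 59\right)}{\left(\left(-4 - 1\right) + \left(-12 + 7 + 7^{2}\right)\right)^{2}} = \frac{\frac{1}{-30 + 413} \left(-239 + 3304\right)}{\left(\left(-4 - 1\right) + \left(-12 + 7 + 49\right)\right)^{2}} = \frac{\frac{1}{383} \cdot 3065}{\left(-5 + 44\right)^{2}} = \frac{\frac{1}{383} \cdot 3065}{39^{2}} = \frac{3065}{383 \cdot 1521} = \frac{3065}{383} \cdot \frac{1}{1521} = \frac{3065}{582543}$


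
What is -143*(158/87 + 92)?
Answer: -1167166/87 ≈ -13416.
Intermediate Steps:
-143*(158/87 + 92) = -143*8162/87 = -1167166/87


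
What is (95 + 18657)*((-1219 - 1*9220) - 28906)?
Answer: -737797440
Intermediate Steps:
(95 + 18657)*((-1219 - 1*9220) - 28906) = 18752*((-1219 - 9220) - 28906) = 18752*(-10439 - 28906) = 18752*(-39345) = -737797440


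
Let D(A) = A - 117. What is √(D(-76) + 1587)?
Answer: √1394 ≈ 37.336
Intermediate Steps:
D(A) = -117 + A
√(D(-76) + 1587) = √((-117 - 76) + 1587) = √(-193 + 1587) = √1394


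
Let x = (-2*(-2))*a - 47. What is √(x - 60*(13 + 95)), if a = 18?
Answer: I*√6455 ≈ 80.343*I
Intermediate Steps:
x = 25 (x = -2*(-2)*18 - 47 = 4*18 - 47 = 72 - 47 = 25)
√(x - 60*(13 + 95)) = √(25 - 60*(13 + 95)) = √(25 - 60*108) = √(25 - 6480) = √(-6455) = I*√6455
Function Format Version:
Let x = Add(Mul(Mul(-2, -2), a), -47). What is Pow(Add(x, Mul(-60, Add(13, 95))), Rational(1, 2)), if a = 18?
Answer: Mul(I, Pow(6455, Rational(1, 2))) ≈ Mul(80.343, I)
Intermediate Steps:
x = 25 (x = Add(Mul(Mul(-2, -2), 18), -47) = Add(Mul(4, 18), -47) = Add(72, -47) = 25)
Pow(Add(x, Mul(-60, Add(13, 95))), Rational(1, 2)) = Pow(Add(25, Mul(-60, Add(13, 95))), Rational(1, 2)) = Pow(Add(25, Mul(-60, 108)), Rational(1, 2)) = Pow(Add(25, -6480), Rational(1, 2)) = Pow(-6455, Rational(1, 2)) = Mul(I, Pow(6455, Rational(1, 2)))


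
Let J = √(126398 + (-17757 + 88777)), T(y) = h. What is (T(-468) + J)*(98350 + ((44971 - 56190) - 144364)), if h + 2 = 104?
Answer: -5837766 - 57233*√197418 ≈ -3.1267e+7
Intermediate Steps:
h = 102 (h = -2 + 104 = 102)
T(y) = 102
J = √197418 (J = √(126398 + 71020) = √197418 ≈ 444.32)
(T(-468) + J)*(98350 + ((44971 - 56190) - 144364)) = (102 + √197418)*(98350 + ((44971 - 56190) - 144364)) = (102 + √197418)*(98350 + (-11219 - 144364)) = (102 + √197418)*(98350 - 155583) = (102 + √197418)*(-57233) = -5837766 - 57233*√197418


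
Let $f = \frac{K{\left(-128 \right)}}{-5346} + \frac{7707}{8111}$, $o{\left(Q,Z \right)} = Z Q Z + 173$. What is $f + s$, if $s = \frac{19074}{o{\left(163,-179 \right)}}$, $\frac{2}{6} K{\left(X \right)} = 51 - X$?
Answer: $\frac{5368569610469}{6290843874876} \approx 0.85339$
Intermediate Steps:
$K{\left(X \right)} = 153 - 3 X$ ($K{\left(X \right)} = 3 \left(51 - X\right) = 153 - 3 X$)
$o{\left(Q,Z \right)} = 173 + Q Z^{2}$ ($o{\left(Q,Z \right)} = Q Z Z + 173 = Q Z^{2} + 173 = 173 + Q Z^{2}$)
$s = \frac{3179}{870476}$ ($s = \frac{19074}{173 + 163 \left(-179\right)^{2}} = \frac{19074}{173 + 163 \cdot 32041} = \frac{19074}{173 + 5222683} = \frac{19074}{5222856} = 19074 \cdot \frac{1}{5222856} = \frac{3179}{870476} \approx 0.003652$)
$f = \frac{12282005}{14453802}$ ($f = \frac{153 - -384}{-5346} + \frac{7707}{8111} = \left(153 + 384\right) \left(- \frac{1}{5346}\right) + 7707 \cdot \frac{1}{8111} = 537 \left(- \frac{1}{5346}\right) + \frac{7707}{8111} = - \frac{179}{1782} + \frac{7707}{8111} = \frac{12282005}{14453802} \approx 0.84974$)
$f + s = \frac{12282005}{14453802} + \frac{3179}{870476} = \frac{5368569610469}{6290843874876}$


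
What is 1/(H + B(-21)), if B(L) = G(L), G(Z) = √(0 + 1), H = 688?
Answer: 1/689 ≈ 0.0014514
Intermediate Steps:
G(Z) = 1 (G(Z) = √1 = 1)
B(L) = 1
1/(H + B(-21)) = 1/(688 + 1) = 1/689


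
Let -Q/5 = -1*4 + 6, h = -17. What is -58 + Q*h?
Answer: 112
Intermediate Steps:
Q = -10 (Q = -5*(-1*4 + 6) = -5*(-4 + 6) = -5*2 = -10)
-58 + Q*h = -58 - 10*(-17) = -58 + 170 = 112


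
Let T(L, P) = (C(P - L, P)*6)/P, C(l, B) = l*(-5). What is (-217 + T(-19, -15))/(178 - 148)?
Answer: -209/30 ≈ -6.9667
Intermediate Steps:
C(l, B) = -5*l
T(L, P) = (-30*P + 30*L)/P (T(L, P) = (-5*(P - L)*6)/P = ((-5*P + 5*L)*6)/P = (-30*P + 30*L)/P)
(-217 + T(-19, -15))/(178 - 148) = (-217 + (-30 + 30*(-19)/(-15)))/(178 - 148) = (-217 + (-30 + 30*(-19)*(-1/15)))/30 = (-217 + (-30 + 38))*(1/30) = (-217 + 8)*(1/30) = -209*1/30 = -209/30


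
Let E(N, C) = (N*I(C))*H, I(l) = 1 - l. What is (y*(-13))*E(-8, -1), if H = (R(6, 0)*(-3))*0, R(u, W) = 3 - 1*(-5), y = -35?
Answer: 0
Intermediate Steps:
R(u, W) = 8 (R(u, W) = 3 + 5 = 8)
H = 0 (H = (8*(-3))*0 = -24*0 = 0)
E(N, C) = 0 (E(N, C) = (N*(1 - C))*0 = 0)
(y*(-13))*E(-8, -1) = -35*(-13)*0 = 455*0 = 0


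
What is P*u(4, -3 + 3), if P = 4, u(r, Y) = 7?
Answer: 28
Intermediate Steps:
P*u(4, -3 + 3) = 4*7 = 28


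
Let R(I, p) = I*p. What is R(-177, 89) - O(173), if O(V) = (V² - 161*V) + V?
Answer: -18002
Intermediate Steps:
O(V) = V² - 160*V
R(-177, 89) - O(173) = -177*89 - 173*(-160 + 173) = -15753 - 173*13 = -15753 - 1*2249 = -15753 - 2249 = -18002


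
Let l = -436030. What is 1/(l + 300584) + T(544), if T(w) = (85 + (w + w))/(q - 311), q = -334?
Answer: -52959601/29120890 ≈ -1.8186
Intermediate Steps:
T(w) = -17/129 - 2*w/645 (T(w) = (85 + (w + w))/(-334 - 311) = (85 + 2*w)/(-645) = (85 + 2*w)*(-1/645) = -17/129 - 2*w/645)
1/(l + 300584) + T(544) = 1/(-436030 + 300584) + (-17/129 - 2/645*544) = 1/(-135446) + (-17/129 - 1088/645) = -1/135446 - 391/215 = -52959601/29120890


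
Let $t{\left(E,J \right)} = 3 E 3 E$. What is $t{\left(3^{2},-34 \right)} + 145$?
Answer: $874$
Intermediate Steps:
$t{\left(E,J \right)} = 9 E^{2}$ ($t{\left(E,J \right)} = 9 E E = 9 E^{2}$)
$t{\left(3^{2},-34 \right)} + 145 = 9 \left(3^{2}\right)^{2} + 145 = 9 \cdot 9^{2} + 145 = 9 \cdot 81 + 145 = 729 + 145 = 874$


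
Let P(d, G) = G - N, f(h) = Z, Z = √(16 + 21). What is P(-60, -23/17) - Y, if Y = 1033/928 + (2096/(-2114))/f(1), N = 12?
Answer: -228217/15776 + 1048*√37/39109 ≈ -14.303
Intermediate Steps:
Z = √37 ≈ 6.0828
f(h) = √37
P(d, G) = -12 + G (P(d, G) = G - 1*12 = G - 12 = -12 + G)
Y = 1033/928 - 1048*√37/39109 (Y = 1033/928 + (2096/(-2114))/(√37) = 1033*(1/928) + (2096*(-1/2114))*(√37/37) = 1033/928 - 1048*√37/39109 ≈ 0.95015)
P(-60, -23/17) - Y = (-12 - 23/17) - (1033/928 - 1048*√37/39109) = (-12 - 23*1/17) + (-1033/928 + 1048*√37/39109) = (-12 - 23/17) + (-1033/928 + 1048*√37/39109) = -227/17 + (-1033/928 + 1048*√37/39109) = -228217/15776 + 1048*√37/39109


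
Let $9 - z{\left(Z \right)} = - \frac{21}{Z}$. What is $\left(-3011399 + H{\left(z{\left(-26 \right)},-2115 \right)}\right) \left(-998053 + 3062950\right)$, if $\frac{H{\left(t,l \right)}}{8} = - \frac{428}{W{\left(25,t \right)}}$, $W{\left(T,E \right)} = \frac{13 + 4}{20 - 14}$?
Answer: $- \frac{105752310179319}{17} \approx -6.2207 \cdot 10^{12}$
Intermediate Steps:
$W{\left(T,E \right)} = \frac{17}{6}$
$z{\left(Z \right)} = 9 + \frac{21}{Z}$ ($z{\left(Z \right)} = 9 - - \frac{21}{Z} = 9 + \frac{21}{Z}$)
$H{\left(t,l \right)} = - \frac{20544}{17}$ ($H{\left(t,l \right)} = 8 \left(- \frac{428}{\frac{17}{6}}\right) = 8 \left(\left(-428\right) \frac{6}{17}\right) = 8 \left(- \frac{2568}{17}\right) = - \frac{20544}{17}$)
$\left(-3011399 + H{\left(z{\left(-26 \right)},-2115 \right)}\right) \left(-998053 + 3062950\right) = \left(-3011399 - \frac{20544}{17}\right) \left(-998053 + 3062950\right) = \left(- \frac{51214327}{17}\right) 2064897 = - \frac{105752310179319}{17}$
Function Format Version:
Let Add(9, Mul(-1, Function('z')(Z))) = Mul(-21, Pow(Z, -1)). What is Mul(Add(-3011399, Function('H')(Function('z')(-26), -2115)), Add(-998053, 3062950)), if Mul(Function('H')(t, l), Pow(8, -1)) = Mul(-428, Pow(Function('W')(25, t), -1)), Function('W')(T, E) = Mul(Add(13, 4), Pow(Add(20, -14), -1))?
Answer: Rational(-105752310179319, 17) ≈ -6.2207e+12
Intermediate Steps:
Function('W')(T, E) = Rational(17, 6) (Function('W')(T, E) = Mul(17, Pow(6, -1)) = Mul(17, Rational(1, 6)) = Rational(17, 6))
Function('z')(Z) = Add(9, Mul(21, Pow(Z, -1))) (Function('z')(Z) = Add(9, Mul(-1, Mul(-21, Pow(Z, -1)))) = Add(9, Mul(21, Pow(Z, -1))))
Function('H')(t, l) = Rational(-20544, 17) (Function('H')(t, l) = Mul(8, Mul(-428, Pow(Rational(17, 6), -1))) = Mul(8, Mul(-428, Rational(6, 17))) = Mul(8, Rational(-2568, 17)) = Rational(-20544, 17))
Mul(Add(-3011399, Function('H')(Function('z')(-26), -2115)), Add(-998053, 3062950)) = Mul(Add(-3011399, Rational(-20544, 17)), Add(-998053, 3062950)) = Mul(Rational(-51214327, 17), 2064897) = Rational(-105752310179319, 17)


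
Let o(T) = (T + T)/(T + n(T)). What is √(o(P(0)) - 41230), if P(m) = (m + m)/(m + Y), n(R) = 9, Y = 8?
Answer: I*√41230 ≈ 203.05*I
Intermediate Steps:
P(m) = 2*m/(8 + m) (P(m) = (m + m)/(m + 8) = (2*m)/(8 + m) = 2*m/(8 + m))
o(T) = 2*T/(9 + T) (o(T) = (T + T)/(T + 9) = (2*T)/(9 + T) = 2*T/(9 + T))
√(o(P(0)) - 41230) = √(2*(2*0/(8 + 0))/(9 + 2*0/(8 + 0)) - 41230) = √(2*(2*0/8)/(9 + 2*0/8) - 41230) = √(2*(2*0*(⅛))/(9 + 2*0*(⅛)) - 41230) = √(2*0/(9 + 0) - 41230) = √(2*0/9 - 41230) = √(2*0*(⅑) - 41230) = √(0 - 41230) = √(-41230) = I*√41230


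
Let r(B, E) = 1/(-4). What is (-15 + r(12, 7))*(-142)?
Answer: 4331/2 ≈ 2165.5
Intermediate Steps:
r(B, E) = -1/4
(-15 + r(12, 7))*(-142) = (-15 - 1/4)*(-142) = -61/4*(-142) = 4331/2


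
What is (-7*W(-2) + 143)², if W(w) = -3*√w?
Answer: 19567 + 6006*I*√2 ≈ 19567.0 + 8493.8*I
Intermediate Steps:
(-7*W(-2) + 143)² = (-(-21)*√(-2) + 143)² = (-(-21)*I*√2 + 143)² = (21*I*√2 + 143)² = (143 + 21*I*√2)²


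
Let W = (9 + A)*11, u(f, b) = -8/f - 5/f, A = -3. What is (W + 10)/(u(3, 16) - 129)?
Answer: -57/100 ≈ -0.57000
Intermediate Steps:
u(f, b) = -13/f
W = 66 (W = (9 - 3)*11 = 6*11 = 66)
(W + 10)/(u(3, 16) - 129) = (66 + 10)/(-13/3 - 129) = 76/(-13*⅓ - 129) = 76/(-13/3 - 129) = 76/(-400/3) = 76*(-3/400) = -57/100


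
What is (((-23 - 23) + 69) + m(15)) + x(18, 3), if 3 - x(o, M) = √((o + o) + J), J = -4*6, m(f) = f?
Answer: 41 - 2*√3 ≈ 37.536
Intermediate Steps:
J = -24
x(o, M) = 3 - √(-24 + 2*o) (x(o, M) = 3 - √((o + o) - 24) = 3 - √(2*o - 24) = 3 - √(-24 + 2*o))
(((-23 - 23) + 69) + m(15)) + x(18, 3) = (((-23 - 23) + 69) + 15) + (3 - √(-24 + 2*18)) = ((-46 + 69) + 15) + (3 - √(-24 + 36)) = (23 + 15) + (3 - √12) = 38 + (3 - 2*√3) = 41 - 2*√3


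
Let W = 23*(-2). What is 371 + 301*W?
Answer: -13475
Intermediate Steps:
W = -46
371 + 301*W = 371 + 301*(-46) = 371 - 13846 = -13475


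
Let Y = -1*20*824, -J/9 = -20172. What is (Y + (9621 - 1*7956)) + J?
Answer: 166733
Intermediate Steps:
J = 181548 (J = -9*(-20172) = 181548)
Y = -16480 (Y = -20*824 = -16480)
(Y + (9621 - 1*7956)) + J = (-16480 + (9621 - 1*7956)) + 181548 = (-16480 + (9621 - 7956)) + 181548 = (-16480 + 1665) + 181548 = -14815 + 181548 = 166733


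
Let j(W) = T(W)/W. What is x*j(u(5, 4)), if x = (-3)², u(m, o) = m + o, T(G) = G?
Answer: 9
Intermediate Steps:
x = 9
j(W) = 1 (j(W) = W/W = 1)
x*j(u(5, 4)) = 9*1 = 9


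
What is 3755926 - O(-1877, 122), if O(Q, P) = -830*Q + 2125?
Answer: 2195891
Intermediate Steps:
O(Q, P) = 2125 - 830*Q
3755926 - O(-1877, 122) = 3755926 - (2125 - 830*(-1877)) = 3755926 - (2125 + 1557910) = 3755926 - 1*1560035 = 3755926 - 1560035 = 2195891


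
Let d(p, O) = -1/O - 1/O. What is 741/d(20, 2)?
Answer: -741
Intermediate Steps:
d(p, O) = -2/O
741/d(20, 2) = 741/((-2/2)) = 741/((-2*½)) = 741/(-1) = 741*(-1) = -741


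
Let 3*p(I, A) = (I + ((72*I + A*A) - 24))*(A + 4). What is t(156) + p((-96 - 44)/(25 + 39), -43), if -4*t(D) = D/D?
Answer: -346389/16 ≈ -21649.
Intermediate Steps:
t(D) = -¼ (t(D) = -D/(4*D) = -¼*1 = -¼)
p(I, A) = (4 + A)*(-24 + A² + 73*I)/3 (p(I, A) = ((I + ((72*I + A*A) - 24))*(A + 4))/3 = ((I + ((72*I + A²) - 24))*(4 + A))/3 = ((I + ((A² + 72*I) - 24))*(4 + A))/3 = ((I + (-24 + A² + 72*I))*(4 + A))/3 = ((-24 + A² + 73*I)*(4 + A))/3 = ((4 + A)*(-24 + A² + 73*I))/3 = (4 + A)*(-24 + A² + 73*I)/3)
t(156) + p((-96 - 44)/(25 + 39), -43) = -¼ + (-32 - 8*(-43) + (⅓)*(-43)³ + (4/3)*(-43)² + 292*((-96 - 44)/(25 + 39))/3 + (73/3)*(-43)*((-96 - 44)/(25 + 39))) = -¼ + (-32 + 344 + (⅓)*(-79507) + (4/3)*1849 + 292*(-140/64)/3 + (73/3)*(-43)*(-140/64)) = -¼ + (-32 + 344 - 79507/3 + 7396/3 + 292*(-140*1/64)/3 + (73/3)*(-43)*(-140*1/64)) = -¼ + (-32 + 344 - 79507/3 + 7396/3 + (292/3)*(-35/16) + (73/3)*(-43)*(-35/16)) = -¼ + (-32 + 344 - 79507/3 + 7396/3 - 2555/12 + 109865/48) = -¼ - 346385/16 = -346389/16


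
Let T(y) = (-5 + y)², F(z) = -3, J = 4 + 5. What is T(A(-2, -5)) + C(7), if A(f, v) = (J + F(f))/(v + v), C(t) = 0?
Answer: 784/25 ≈ 31.360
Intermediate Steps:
J = 9
A(f, v) = 3/v (A(f, v) = (9 - 3)/(v + v) = 6/((2*v)) = 6*(1/(2*v)) = 3/v)
T(A(-2, -5)) + C(7) = (-5 + 3/(-5))² + 0 = (-5 + 3*(-⅕))² + 0 = (-5 - ⅗)² + 0 = (-28/5)² + 0 = 784/25 + 0 = 784/25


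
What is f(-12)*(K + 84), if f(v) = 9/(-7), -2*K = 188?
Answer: 90/7 ≈ 12.857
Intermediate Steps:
K = -94 (K = -1/2*188 = -94)
f(v) = -9/7 (f(v) = 9*(-1/7) = -9/7)
f(-12)*(K + 84) = -9*(-94 + 84)/7 = -9/7*(-10) = 90/7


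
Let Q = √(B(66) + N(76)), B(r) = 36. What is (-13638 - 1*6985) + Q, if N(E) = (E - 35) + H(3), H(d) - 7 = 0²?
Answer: -20623 + 2*√21 ≈ -20614.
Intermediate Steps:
H(d) = 7 (H(d) = 7 + 0² = 7 + 0 = 7)
N(E) = -28 + E (N(E) = (E - 35) + 7 = (-35 + E) + 7 = -28 + E)
Q = 2*√21 (Q = √(36 + (-28 + 76)) = √(36 + 48) = √84 = 2*√21 ≈ 9.1651)
(-13638 - 1*6985) + Q = (-13638 - 1*6985) + 2*√21 = (-13638 - 6985) + 2*√21 = -20623 + 2*√21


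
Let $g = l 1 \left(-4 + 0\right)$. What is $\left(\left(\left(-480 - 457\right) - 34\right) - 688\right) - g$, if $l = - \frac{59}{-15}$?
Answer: $- \frac{24649}{15} \approx -1643.3$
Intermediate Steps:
$l = \frac{59}{15}$ ($l = \left(-59\right) \left(- \frac{1}{15}\right) = \frac{59}{15} \approx 3.9333$)
$g = - \frac{236}{15}$ ($g = \frac{59 \cdot 1 \left(-4 + 0\right)}{15} = \frac{59 \cdot 1 \left(-4\right)}{15} = \frac{59}{15} \left(-4\right) = - \frac{236}{15} \approx -15.733$)
$\left(\left(\left(-480 - 457\right) - 34\right) - 688\right) - g = \left(\left(\left(-480 - 457\right) - 34\right) - 688\right) - - \frac{236}{15} = \left(\left(-937 - 34\right) - 688\right) + \frac{236}{15} = \left(-971 - 688\right) + \frac{236}{15} = -1659 + \frac{236}{15} = - \frac{24649}{15}$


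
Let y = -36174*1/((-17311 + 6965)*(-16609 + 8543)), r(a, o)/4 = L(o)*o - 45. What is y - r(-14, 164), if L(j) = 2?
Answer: -47233191263/41725418 ≈ -1132.0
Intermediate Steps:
r(a, o) = -180 + 8*o (r(a, o) = 4*(2*o - 45) = 4*(-45 + 2*o) = -180 + 8*o)
y = -18087/41725418 (y = -36174/((-10346*(-8066))) = -36174/83450836 = -36174*1/83450836 = -18087/41725418 ≈ -0.00043348)
y - r(-14, 164) = -18087/41725418 - (-180 + 8*164) = -18087/41725418 - (-180 + 1312) = -18087/41725418 - 1*1132 = -18087/41725418 - 1132 = -47233191263/41725418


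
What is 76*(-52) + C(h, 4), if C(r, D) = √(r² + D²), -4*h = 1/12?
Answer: -3952 + √36865/48 ≈ -3948.0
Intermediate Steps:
h = -1/48 (h = -¼/12 = -¼*1/12 = -1/48 ≈ -0.020833)
C(r, D) = √(D² + r²)
76*(-52) + C(h, 4) = 76*(-52) + √(4² + (-1/48)²) = -3952 + √(16 + 1/2304) = -3952 + √(36865/2304) = -3952 + √36865/48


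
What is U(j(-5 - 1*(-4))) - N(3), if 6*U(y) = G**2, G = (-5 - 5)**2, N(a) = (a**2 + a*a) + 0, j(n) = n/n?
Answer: 4946/3 ≈ 1648.7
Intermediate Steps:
j(n) = 1
N(a) = 2*a**2 (N(a) = (a**2 + a**2) + 0 = 2*a**2 + 0 = 2*a**2)
G = 100 (G = (-10)**2 = 100)
U(y) = 5000/3 (U(y) = (1/6)*100**2 = (1/6)*10000 = 5000/3)
U(j(-5 - 1*(-4))) - N(3) = 5000/3 - 2*3**2 = 5000/3 - 2*9 = 5000/3 - 1*18 = 5000/3 - 18 = 4946/3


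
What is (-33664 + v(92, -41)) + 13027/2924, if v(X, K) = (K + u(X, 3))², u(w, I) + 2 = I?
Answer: -93742109/2924 ≈ -32060.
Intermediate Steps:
u(w, I) = -2 + I
v(X, K) = (1 + K)² (v(X, K) = (K + (-2 + 3))² = (K + 1)² = (1 + K)²)
(-33664 + v(92, -41)) + 13027/2924 = (-33664 + (1 - 41)²) + 13027/2924 = (-33664 + (-40)²) + 13027*(1/2924) = (-33664 + 1600) + 13027/2924 = -32064 + 13027/2924 = -93742109/2924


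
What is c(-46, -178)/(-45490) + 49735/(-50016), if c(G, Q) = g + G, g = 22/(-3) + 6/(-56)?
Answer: -2636400983/2654432480 ≈ -0.99321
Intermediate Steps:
g = -625/84 (g = 22*(-1/3) + 6*(-1/56) = -22/3 - 3/28 = -625/84 ≈ -7.4405)
c(G, Q) = -625/84 + G
c(-46, -178)/(-45490) + 49735/(-50016) = (-625/84 - 46)/(-45490) + 49735/(-50016) = -4489/84*(-1/45490) + 49735*(-1/50016) = 4489/3821160 - 49735/50016 = -2636400983/2654432480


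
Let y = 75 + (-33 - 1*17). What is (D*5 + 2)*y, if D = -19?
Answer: -2325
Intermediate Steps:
y = 25 (y = 75 + (-33 - 17) = 75 - 50 = 25)
(D*5 + 2)*y = (-19*5 + 2)*25 = (-95 + 2)*25 = -93*25 = -2325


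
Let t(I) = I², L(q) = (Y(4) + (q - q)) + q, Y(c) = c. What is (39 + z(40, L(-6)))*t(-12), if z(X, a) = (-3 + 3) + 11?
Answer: 7200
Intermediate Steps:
L(q) = 4 + q (L(q) = (4 + (q - q)) + q = (4 + 0) + q = 4 + q)
z(X, a) = 11 (z(X, a) = 0 + 11 = 11)
(39 + z(40, L(-6)))*t(-12) = (39 + 11)*(-12)² = 50*144 = 7200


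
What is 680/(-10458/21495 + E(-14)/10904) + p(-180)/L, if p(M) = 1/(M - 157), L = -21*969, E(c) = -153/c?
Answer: -1700163560895526343/1213940530234341 ≈ -1400.5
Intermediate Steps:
L = -20349
p(M) = 1/(-157 + M)
680/(-10458/21495 + E(-14)/10904) + p(-180)/L = 680/(-10458/21495 - 153/(-14)/10904) + 1/(-157 - 180*(-20349)) = 680/(-10458*1/21495 - 153*(-1/14)*(1/10904)) - 1/20349/(-337) = 680/(-3486/7165 + (153/14)*(1/10904)) - 1/337*(-1/20349) = 680/(-3486/7165 + 153/152656) + 1/6857613 = 680/(-531062571/1093780240) + 1/6857613 = 680*(-1093780240/531062571) + 1/6857613 = -743770563200/531062571 + 1/6857613 = -1700163560895526343/1213940530234341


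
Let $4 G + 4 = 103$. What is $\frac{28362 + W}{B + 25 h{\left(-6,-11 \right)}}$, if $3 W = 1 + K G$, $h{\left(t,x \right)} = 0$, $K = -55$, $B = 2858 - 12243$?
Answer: $- \frac{334903}{112620} \approx -2.9737$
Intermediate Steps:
$B = -9385$ ($B = 2858 - 12243 = -9385$)
$G = \frac{99}{4}$ ($G = -1 + \frac{1}{4} \cdot 103 = -1 + \frac{103}{4} = \frac{99}{4} \approx 24.75$)
$W = - \frac{5441}{12}$ ($W = \frac{1 - \frac{5445}{4}}{3} = \frac{1}{3} \left(- \frac{5441}{4}\right) = - \frac{5441}{12} \approx -453.42$)
$\frac{28362 + W}{B + 25 h{\left(-6,-11 \right)}} = \frac{28362 - \frac{5441}{12}}{-9385 + 25 \cdot 0} = \frac{334903}{12 \left(-9385 + 0\right)} = \frac{334903}{12 \left(-9385\right)} = \frac{334903}{12} \left(- \frac{1}{9385}\right) = - \frac{334903}{112620}$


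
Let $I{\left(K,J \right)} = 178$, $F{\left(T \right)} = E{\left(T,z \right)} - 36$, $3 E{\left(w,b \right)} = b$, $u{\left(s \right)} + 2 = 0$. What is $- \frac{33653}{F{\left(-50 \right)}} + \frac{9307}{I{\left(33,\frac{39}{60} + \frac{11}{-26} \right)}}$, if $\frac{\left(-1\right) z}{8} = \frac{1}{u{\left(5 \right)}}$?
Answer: $\frac{9469315}{9256} \approx 1023.0$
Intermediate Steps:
$u{\left(s \right)} = -2$ ($u{\left(s \right)} = -2 + 0 = -2$)
$z = 4$ ($z = - \frac{8}{-2} = \left(-8\right) \left(- \frac{1}{2}\right) = 4$)
$E{\left(w,b \right)} = \frac{b}{3}$
$F{\left(T \right)} = - \frac{104}{3}$ ($F{\left(T \right)} = \frac{1}{3} \cdot 4 - 36 = \frac{4}{3} - 36 = - \frac{104}{3}$)
$- \frac{33653}{F{\left(-50 \right)}} + \frac{9307}{I{\left(33,\frac{39}{60} + \frac{11}{-26} \right)}} = - \frac{33653}{- \frac{104}{3}} + \frac{9307}{178} = \left(-33653\right) \left(- \frac{3}{104}\right) + 9307 \cdot \frac{1}{178} = \frac{100959}{104} + \frac{9307}{178} = \frac{9469315}{9256}$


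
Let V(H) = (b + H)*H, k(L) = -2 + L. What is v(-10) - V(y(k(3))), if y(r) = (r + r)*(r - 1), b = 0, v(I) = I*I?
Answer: 100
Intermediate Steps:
v(I) = I**2
y(r) = 2*r*(-1 + r) (y(r) = (2*r)*(-1 + r) = 2*r*(-1 + r))
V(H) = H**2 (V(H) = (0 + H)*H = H*H = H**2)
v(-10) - V(y(k(3))) = (-10)**2 - (2*(-2 + 3)*(-1 + (-2 + 3)))**2 = 100 - (2*1*(-1 + 1))**2 = 100 - (2*1*0)**2 = 100 - 1*0**2 = 100 - 1*0 = 100 + 0 = 100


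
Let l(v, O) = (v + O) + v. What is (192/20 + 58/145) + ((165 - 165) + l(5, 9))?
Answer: 29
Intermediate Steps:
l(v, O) = O + 2*v (l(v, O) = (O + v) + v = O + 2*v)
(192/20 + 58/145) + ((165 - 165) + l(5, 9)) = (192/20 + 58/145) + ((165 - 165) + (9 + 2*5)) = (192*(1/20) + 58*(1/145)) + (0 + (9 + 10)) = (48/5 + ⅖) + (0 + 19) = 10 + 19 = 29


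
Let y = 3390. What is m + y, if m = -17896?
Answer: -14506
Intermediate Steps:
m + y = -17896 + 3390 = -14506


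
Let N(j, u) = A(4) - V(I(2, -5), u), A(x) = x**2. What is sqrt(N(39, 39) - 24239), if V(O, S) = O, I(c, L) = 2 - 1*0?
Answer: 5*I*sqrt(969) ≈ 155.64*I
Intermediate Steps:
I(c, L) = 2 (I(c, L) = 2 + 0 = 2)
N(j, u) = 14 (N(j, u) = 4**2 - 1*2 = 16 - 2 = 14)
sqrt(N(39, 39) - 24239) = sqrt(14 - 24239) = sqrt(-24225) = 5*I*sqrt(969)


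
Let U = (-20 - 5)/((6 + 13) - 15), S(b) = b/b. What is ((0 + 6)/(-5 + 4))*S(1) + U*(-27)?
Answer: 651/4 ≈ 162.75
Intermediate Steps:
S(b) = 1
U = -25/4 (U = -25/(19 - 15) = -25/4 ≈ -6.2500)
((0 + 6)/(-5 + 4))*S(1) + U*(-27) = ((0 + 6)/(-5 + 4))*1 - 25/4*(-27) = (6/(-1))*1 + 675/4 = (6*(-1))*1 + 675/4 = -6*1 + 675/4 = -6 + 675/4 = 651/4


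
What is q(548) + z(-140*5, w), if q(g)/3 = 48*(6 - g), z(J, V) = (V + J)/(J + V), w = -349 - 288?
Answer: -78047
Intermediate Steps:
w = -637
z(J, V) = 1 (z(J, V) = (J + V)/(J + V) = 1)
q(g) = 864 - 144*g (q(g) = 3*(48*(6 - g)) = 3*(288 - 48*g) = 864 - 144*g)
q(548) + z(-140*5, w) = (864 - 144*548) + 1 = (864 - 78912) + 1 = -78048 + 1 = -78047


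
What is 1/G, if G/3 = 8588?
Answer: 1/25764 ≈ 3.8814e-5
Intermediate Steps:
G = 25764 (G = 3*8588 = 25764)
1/G = 1/25764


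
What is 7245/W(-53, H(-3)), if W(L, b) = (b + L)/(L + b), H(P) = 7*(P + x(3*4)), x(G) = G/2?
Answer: 7245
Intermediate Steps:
x(G) = G/2 (x(G) = G*(1/2) = G/2)
H(P) = 42 + 7*P (H(P) = 7*(P + (3*4)/2) = 7*(P + (1/2)*12) = 7*(P + 6) = 7*(6 + P) = 42 + 7*P)
W(L, b) = 1 (W(L, b) = (L + b)/(L + b) = 1)
7245/W(-53, H(-3)) = 7245/1 = 7245*1 = 7245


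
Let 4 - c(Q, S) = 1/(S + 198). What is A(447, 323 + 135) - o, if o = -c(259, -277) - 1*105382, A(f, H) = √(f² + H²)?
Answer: 8325495/79 + √409573 ≈ 1.0603e+5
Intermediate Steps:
c(Q, S) = 4 - 1/(198 + S) (c(Q, S) = 4 - 1/(S + 198) = 4 - 1/(198 + S))
A(f, H) = √(H² + f²)
o = -8325495/79 (o = -(791 + 4*(-277))/(198 - 277) - 1*105382 = -(791 - 1108)/(-79) - 105382 = -(-1)*(-317)/79 - 105382 = -1*317/79 - 105382 = -317/79 - 105382 = -8325495/79 ≈ -1.0539e+5)
A(447, 323 + 135) - o = √((323 + 135)² + 447²) - 1*(-8325495/79) = √(458² + 199809) + 8325495/79 = √(209764 + 199809) + 8325495/79 = √409573 + 8325495/79 = 8325495/79 + √409573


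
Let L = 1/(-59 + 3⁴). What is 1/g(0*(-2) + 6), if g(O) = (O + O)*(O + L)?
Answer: 11/798 ≈ 0.013784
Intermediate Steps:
L = 1/22 (L = 1/(-59 + 81) = 1/22 ≈ 0.045455)
g(O) = 2*O*(1/22 + O) (g(O) = (O + O)*(O + 1/22) = (2*O)*(1/22 + O) = 2*O*(1/22 + O))
1/g(0*(-2) + 6) = 1/((0*(-2) + 6)*(1 + 22*(0*(-2) + 6))/11) = 1/((0 + 6)*(1 + 22*(0 + 6))/11) = 1/((1/11)*6*(1 + 22*6)) = 1/((1/11)*6*(1 + 132)) = 1/((1/11)*6*133) = 1/(798/11) = 11/798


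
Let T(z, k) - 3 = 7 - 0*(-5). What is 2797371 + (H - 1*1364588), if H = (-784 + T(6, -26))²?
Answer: 2031859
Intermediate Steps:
T(z, k) = 10 (T(z, k) = 3 + (7 - 0*(-5)) = 3 + (7 - 1*0) = 3 + (7 + 0) = 3 + 7 = 10)
H = 599076 (H = (-784 + 10)² = (-774)² = 599076)
2797371 + (H - 1*1364588) = 2797371 + (599076 - 1*1364588) = 2797371 + (599076 - 1364588) = 2797371 - 765512 = 2031859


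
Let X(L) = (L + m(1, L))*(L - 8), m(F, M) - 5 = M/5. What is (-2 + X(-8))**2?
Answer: 128164/25 ≈ 5126.6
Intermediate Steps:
m(F, M) = 5 + M/5
X(L) = (-8 + L)*(5 + 6*L/5) (X(L) = (L + (5 + L/5))*(L - 8) = (5 + 6*L/5)*(-8 + L) = (-8 + L)*(5 + 6*L/5))
(-2 + X(-8))**2 = (-2 + (-40 - 23/5*(-8) + (6/5)*(-8)**2))**2 = (-2 + (-40 + 184/5 + (6/5)*64))**2 = (-2 + (-40 + 184/5 + 384/5))**2 = (-2 + 368/5)**2 = (358/5)**2 = 128164/25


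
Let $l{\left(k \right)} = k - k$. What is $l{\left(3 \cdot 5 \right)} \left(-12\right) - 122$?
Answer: $-122$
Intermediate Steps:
$l{\left(k \right)} = 0$
$l{\left(3 \cdot 5 \right)} \left(-12\right) - 122 = 0 \left(-12\right) - 122 = 0 - 122 = -122$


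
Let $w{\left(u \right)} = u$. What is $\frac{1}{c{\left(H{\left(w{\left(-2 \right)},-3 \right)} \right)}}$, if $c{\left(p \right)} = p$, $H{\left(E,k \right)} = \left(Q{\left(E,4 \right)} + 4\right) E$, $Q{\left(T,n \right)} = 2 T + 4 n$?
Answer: $- \frac{1}{32} \approx -0.03125$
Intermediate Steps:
$H{\left(E,k \right)} = E \left(20 + 2 E\right)$ ($H{\left(E,k \right)} = \left(\left(2 E + 4 \cdot 4\right) + 4\right) E = \left(\left(2 E + 16\right) + 4\right) E = \left(\left(16 + 2 E\right) + 4\right) E = \left(20 + 2 E\right) E = E \left(20 + 2 E\right)$)
$\frac{1}{c{\left(H{\left(w{\left(-2 \right)},-3 \right)} \right)}} = \frac{1}{2 \left(-2\right) \left(10 - 2\right)} = \frac{1}{2 \left(-2\right) 8} = \frac{1}{-32} = - \frac{1}{32}$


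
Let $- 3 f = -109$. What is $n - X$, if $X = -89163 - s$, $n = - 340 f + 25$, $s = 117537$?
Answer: $\frac{583115}{3} \approx 1.9437 \cdot 10^{5}$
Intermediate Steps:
$f = \frac{109}{3}$ ($f = \left(- \frac{1}{3}\right) \left(-109\right) = \frac{109}{3} \approx 36.333$)
$n = - \frac{36985}{3}$ ($n = \left(-340\right) \frac{109}{3} + 25 = - \frac{37060}{3} + 25 = - \frac{36985}{3} \approx -12328.0$)
$X = -206700$ ($X = -89163 - 117537 = -206700$)
$n - X = - \frac{36985}{3} - -206700 = - \frac{36985}{3} + 206700 = \frac{583115}{3}$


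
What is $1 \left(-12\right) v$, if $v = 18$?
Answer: $-216$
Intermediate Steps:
$1 \left(-12\right) v = 1 \left(-12\right) 18 = \left(-12\right) 18 = -216$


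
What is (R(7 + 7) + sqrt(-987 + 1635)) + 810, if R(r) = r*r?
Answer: 1006 + 18*sqrt(2) ≈ 1031.5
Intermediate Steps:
R(r) = r**2
(R(7 + 7) + sqrt(-987 + 1635)) + 810 = ((7 + 7)**2 + sqrt(-987 + 1635)) + 810 = (14**2 + sqrt(648)) + 810 = (196 + 18*sqrt(2)) + 810 = 1006 + 18*sqrt(2)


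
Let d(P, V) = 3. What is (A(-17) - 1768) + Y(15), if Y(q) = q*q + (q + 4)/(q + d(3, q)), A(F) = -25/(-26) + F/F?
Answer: -180178/117 ≈ -1540.0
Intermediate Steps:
A(F) = 51/26 (A(F) = -25*(-1/26) + 1 = 25/26 + 1 = 51/26)
Y(q) = q² + (4 + q)/(3 + q) (Y(q) = q*q + (q + 4)/(q + 3) = q² + (4 + q)/(3 + q))
(A(-17) - 1768) + Y(15) = (51/26 - 1768) + (4 + 15 + 15³ + 3*15²)/(3 + 15) = -45917/26 + (4 + 15 + 3375 + 3*225)/18 = -45917/26 + (4 + 15 + 3375 + 675)/18 = -45917/26 + (1/18)*4069 = -45917/26 + 4069/18 = -180178/117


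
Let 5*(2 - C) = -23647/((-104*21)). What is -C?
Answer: 139/840 ≈ 0.16548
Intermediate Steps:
C = -139/840 (C = 2 - (-23647)/(5*((-104*21))) = 2 - (-23647)/(5*(-2184)) = 2 - (-23647)*(-1)/(5*2184) = 2 - ⅕*1819/168 = 2 - 1819/840 = -139/840 ≈ -0.16548)
-C = -1*(-139/840) = 139/840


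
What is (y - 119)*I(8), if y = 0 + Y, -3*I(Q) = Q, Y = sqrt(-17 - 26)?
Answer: 952/3 - 8*I*sqrt(43)/3 ≈ 317.33 - 17.487*I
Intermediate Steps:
Y = I*sqrt(43) (Y = sqrt(-43) = I*sqrt(43) ≈ 6.5574*I)
I(Q) = -Q/3
y = I*sqrt(43) (y = 0 + I*sqrt(43) = I*sqrt(43) ≈ 6.5574*I)
(y - 119)*I(8) = (I*sqrt(43) - 119)*(-1/3*8) = (-119 + I*sqrt(43))*(-8/3) = 952/3 - 8*I*sqrt(43)/3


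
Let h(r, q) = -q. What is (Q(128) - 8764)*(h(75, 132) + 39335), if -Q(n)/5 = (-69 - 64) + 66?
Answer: -330442087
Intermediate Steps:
Q(n) = 335 (Q(n) = -5*((-69 - 64) + 66) = -5*(-133 + 66) = -5*(-67) = 335)
(Q(128) - 8764)*(h(75, 132) + 39335) = (335 - 8764)*(-1*132 + 39335) = -8429*(-132 + 39335) = -8429*39203 = -330442087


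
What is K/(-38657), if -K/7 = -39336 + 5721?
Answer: -235305/38657 ≈ -6.0870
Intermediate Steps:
K = 235305 (K = -7*(-39336 + 5721) = -7*(-33615) = 235305)
K/(-38657) = 235305/(-38657) = 235305*(-1/38657) = -235305/38657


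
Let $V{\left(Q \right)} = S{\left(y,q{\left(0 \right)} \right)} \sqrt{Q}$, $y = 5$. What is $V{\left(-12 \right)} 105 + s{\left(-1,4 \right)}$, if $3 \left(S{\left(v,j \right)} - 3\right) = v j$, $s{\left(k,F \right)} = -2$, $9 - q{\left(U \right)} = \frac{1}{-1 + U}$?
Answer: $-2 + 4130 i \sqrt{3} \approx -2.0 + 7153.4 i$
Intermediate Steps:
$q{\left(U \right)} = 9 - \frac{1}{-1 + U}$
$S{\left(v,j \right)} = 3 + \frac{j v}{3}$ ($S{\left(v,j \right)} = 3 + \frac{v j}{3} = 3 + \frac{j v}{3}$)
$V{\left(Q \right)} = \frac{59 \sqrt{Q}}{3}$ ($V{\left(Q \right)} = \left(3 + \frac{1}{3} \frac{-10 + 9 \cdot 0}{-1 + 0} \cdot 5\right) \sqrt{Q} = \left(3 + \frac{1}{3} \frac{-10 + 0}{-1} \cdot 5\right) \sqrt{Q} = \left(3 + \frac{1}{3} \left(\left(-1\right) \left(-10\right)\right) 5\right) \sqrt{Q} = \left(3 + \frac{1}{3} \cdot 10 \cdot 5\right) \sqrt{Q} = \left(3 + \frac{50}{3}\right) \sqrt{Q} = \frac{59 \sqrt{Q}}{3}$)
$V{\left(-12 \right)} 105 + s{\left(-1,4 \right)} = \frac{59 \sqrt{-12}}{3} \cdot 105 - 2 = \frac{59 \cdot 2 i \sqrt{3}}{3} \cdot 105 - 2 = \frac{118 i \sqrt{3}}{3} \cdot 105 - 2 = 4130 i \sqrt{3} - 2 = -2 + 4130 i \sqrt{3}$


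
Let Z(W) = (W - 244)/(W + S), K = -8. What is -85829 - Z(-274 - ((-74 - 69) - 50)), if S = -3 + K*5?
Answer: -10643121/124 ≈ -85832.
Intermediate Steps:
S = -43 (S = -3 - 8*5 = -3 - 40 = -43)
Z(W) = (-244 + W)/(-43 + W) (Z(W) = (W - 244)/(W - 43) = (-244 + W)/(-43 + W))
-85829 - Z(-274 - ((-74 - 69) - 50)) = -85829 - (-244 + (-274 - ((-74 - 69) - 50)))/(-43 + (-274 - ((-74 - 69) - 50))) = -85829 - (-244 + (-274 - (-143 - 50)))/(-43 + (-274 - (-143 - 50))) = -85829 - (-244 + (-274 - 1*(-193)))/(-43 + (-274 - 1*(-193))) = -85829 - (-244 + (-274 + 193))/(-43 + (-274 + 193)) = -85829 - (-244 - 81)/(-43 - 81) = -85829 - (-325)/(-124) = -85829 - (-1)*(-325)/124 = -85829 - 1*325/124 = -85829 - 325/124 = -10643121/124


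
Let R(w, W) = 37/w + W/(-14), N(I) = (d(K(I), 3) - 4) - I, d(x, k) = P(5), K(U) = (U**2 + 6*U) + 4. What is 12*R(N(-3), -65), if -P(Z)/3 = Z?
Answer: 783/28 ≈ 27.964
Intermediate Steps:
P(Z) = -3*Z
K(U) = 4 + U**2 + 6*U
d(x, k) = -15 (d(x, k) = -3*5 = -15)
N(I) = -19 - I (N(I) = (-15 - 4) - I = -19 - I)
R(w, W) = 37/w - W/14 (R(w, W) = 37/w + W*(-1/14) = 37/w - W/14)
12*R(N(-3), -65) = 12*(37/(-19 - 1*(-3)) - 1/14*(-65)) = 12*(37/(-19 + 3) + 65/14) = 12*(37/(-16) + 65/14) = 12*(37*(-1/16) + 65/14) = 12*(-37/16 + 65/14) = 12*(261/112) = 783/28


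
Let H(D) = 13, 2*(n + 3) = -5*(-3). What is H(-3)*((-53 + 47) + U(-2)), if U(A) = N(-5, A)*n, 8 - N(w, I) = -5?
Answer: 1365/2 ≈ 682.50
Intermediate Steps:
N(w, I) = 13 (N(w, I) = 8 - 1*(-5) = 8 + 5 = 13)
n = 9/2 (n = -3 + (-5*(-3))/2 = -3 + (½)*15 = -3 + 15/2 = 9/2 ≈ 4.5000)
U(A) = 117/2 (U(A) = 13*(9/2) = 117/2)
H(-3)*((-53 + 47) + U(-2)) = 13*((-53 + 47) + 117/2) = 13*(-6 + 117/2) = 13*(105/2) = 1365/2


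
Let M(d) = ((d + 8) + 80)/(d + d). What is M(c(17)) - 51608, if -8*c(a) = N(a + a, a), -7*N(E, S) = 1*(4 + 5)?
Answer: -924007/18 ≈ -51334.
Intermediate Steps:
N(E, S) = -9/7 (N(E, S) = -(4 + 5)/7 = -9/7)
c(a) = 9/56 (c(a) = -⅛*(-9/7) = 9/56)
M(d) = (88 + d)/(2*d) (M(d) = ((8 + d) + 80)/((2*d)) = (88 + d)*(1/(2*d)) = (88 + d)/(2*d))
M(c(17)) - 51608 = (88 + 9/56)/(2*(9/56)) - 51608 = (½)*(56/9)*(4937/56) - 51608 = 4937/18 - 51608 = -924007/18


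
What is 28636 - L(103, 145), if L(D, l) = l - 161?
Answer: 28652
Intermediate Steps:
L(D, l) = -161 + l
28636 - L(103, 145) = 28636 - (-161 + 145) = 28636 - 1*(-16) = 28636 + 16 = 28652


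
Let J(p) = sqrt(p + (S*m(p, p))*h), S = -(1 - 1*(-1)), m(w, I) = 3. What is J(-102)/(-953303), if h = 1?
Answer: -6*I*sqrt(3)/953303 ≈ -1.0901e-5*I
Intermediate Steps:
S = -2 (S = -(1 + 1) = -1*2 = -2)
J(p) = sqrt(-6 + p) (J(p) = sqrt(p - 2*3*1) = sqrt(p - 6*1) = sqrt(p - 6) = sqrt(-6 + p))
J(-102)/(-953303) = sqrt(-6 - 102)/(-953303) = sqrt(-108)*(-1/953303) = (6*I*sqrt(3))*(-1/953303) = -6*I*sqrt(3)/953303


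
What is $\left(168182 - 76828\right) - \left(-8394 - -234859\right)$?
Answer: $-135111$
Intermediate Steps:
$\left(168182 - 76828\right) - \left(-8394 - -234859\right) = 91354 - \left(-8394 + 234859\right) = 91354 - 226465 = -135111$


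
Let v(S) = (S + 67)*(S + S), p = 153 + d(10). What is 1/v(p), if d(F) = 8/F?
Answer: 25/1697952 ≈ 1.4724e-5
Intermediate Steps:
p = 769/5 (p = 153 + 8/10 = 153 + 8*(⅒) = 153 + ⅘ = 769/5 ≈ 153.80)
v(S) = 2*S*(67 + S) (v(S) = (67 + S)*(2*S) = 2*S*(67 + S))
1/v(p) = 1/(2*(769/5)*(67 + 769/5)) = 1/(2*(769/5)*(1104/5)) = 1/(1697952/25) = 25/1697952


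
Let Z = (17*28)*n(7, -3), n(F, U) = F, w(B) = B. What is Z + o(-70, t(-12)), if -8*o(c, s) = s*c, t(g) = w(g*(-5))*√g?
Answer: 3332 + 1050*I*√3 ≈ 3332.0 + 1818.7*I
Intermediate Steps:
t(g) = -5*g^(3/2) (t(g) = (g*(-5))*√g = (-5*g)*√g = -5*g^(3/2))
o(c, s) = -c*s/8 (o(c, s) = -s*c/8 = -c*s/8)
Z = 3332 (Z = (17*28)*7 = 476*7 = 3332)
Z + o(-70, t(-12)) = 3332 - ⅛*(-70)*(-(-120)*I*√3) = 3332 - ⅛*(-70)*120*I*√3 = 3332 + 1050*I*√3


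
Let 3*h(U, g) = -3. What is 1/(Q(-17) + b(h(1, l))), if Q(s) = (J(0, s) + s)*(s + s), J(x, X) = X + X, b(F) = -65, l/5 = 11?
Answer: 1/1669 ≈ 0.00059916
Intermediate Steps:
l = 55 (l = 5*11 = 55)
h(U, g) = -1 (h(U, g) = (1/3)*(-3) = -1)
J(x, X) = 2*X
Q(s) = 6*s**2 (Q(s) = (2*s + s)*(s + s) = (3*s)*(2*s) = 6*s**2)
1/(Q(-17) + b(h(1, l))) = 1/(6*(-17)**2 - 65) = 1/(6*289 - 65) = 1/(1734 - 65) = 1/1669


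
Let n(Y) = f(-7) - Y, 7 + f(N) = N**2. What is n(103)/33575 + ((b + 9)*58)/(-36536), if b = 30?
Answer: -39087673/613348100 ≈ -0.063728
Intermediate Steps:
f(N) = -7 + N**2
n(Y) = 42 - Y (n(Y) = (-7 + (-7)**2) - Y = (-7 + 49) - Y = 42 - Y)
n(103)/33575 + ((b + 9)*58)/(-36536) = (42 - 1*103)/33575 + ((30 + 9)*58)/(-36536) = (42 - 103)*(1/33575) + (39*58)*(-1/36536) = -61*1/33575 + 2262*(-1/36536) = -61/33575 - 1131/18268 = -39087673/613348100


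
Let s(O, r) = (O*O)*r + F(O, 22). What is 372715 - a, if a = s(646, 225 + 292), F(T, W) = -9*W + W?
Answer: -215379481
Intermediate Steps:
F(T, W) = -8*W
s(O, r) = -176 + r*O**2 (s(O, r) = (O*O)*r - 8*22 = O**2*r - 176 = r*O**2 - 176 = -176 + r*O**2)
a = 215752196 (a = -176 + (225 + 292)*646**2 = -176 + 517*417316 = -176 + 215752372 = 215752196)
372715 - a = 372715 - 1*215752196 = 372715 - 215752196 = -215379481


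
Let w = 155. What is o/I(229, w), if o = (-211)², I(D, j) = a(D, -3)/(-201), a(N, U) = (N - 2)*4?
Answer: -8948721/908 ≈ -9855.4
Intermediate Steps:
a(N, U) = -8 + 4*N (a(N, U) = (-2 + N)*4 = -8 + 4*N)
I(D, j) = 8/201 - 4*D/201 (I(D, j) = (-8 + 4*D)/(-201) = (-8 + 4*D)*(-1/201) = 8/201 - 4*D/201)
o = 44521
o/I(229, w) = 44521/(8/201 - 4/201*229) = 44521/(8/201 - 916/201) = 44521/(-908/201) = 44521*(-201/908) = -8948721/908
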